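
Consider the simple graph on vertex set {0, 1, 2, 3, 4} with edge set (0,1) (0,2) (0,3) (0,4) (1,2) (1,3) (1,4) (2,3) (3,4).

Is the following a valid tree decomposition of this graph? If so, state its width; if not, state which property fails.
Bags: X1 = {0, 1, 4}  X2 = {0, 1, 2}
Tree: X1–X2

No — vertex 3 appears in no bag.

A tree decomposition must satisfy three properties: every vertex lies in some bag; for every edge, both endpoints lie together in some bag; and for every vertex, the bags containing it form a connected subtree. Here vertex 3 appears in no bag, so the decomposition is invalid.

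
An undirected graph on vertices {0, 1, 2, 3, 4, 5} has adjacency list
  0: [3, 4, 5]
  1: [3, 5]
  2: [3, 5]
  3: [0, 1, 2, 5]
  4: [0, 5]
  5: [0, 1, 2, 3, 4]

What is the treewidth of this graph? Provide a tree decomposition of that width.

Each bag holds 3 vertices, so the decomposition has width 2, which upper-bounds the treewidth. For the lower bound, the 3 vertices {0, 3, 5} are pairwise adjacent, and any tree decomposition puts a clique entirely inside one bag — forcing width ≥ 2. Therefore the treewidth is 2.

Treewidth 2.
Bags: B1 = {0, 3, 5}  B2 = {1, 3, 5}  B3 = {0, 4, 5}  B4 = {2, 3, 5}
Tree: B1–B2, B1–B3, B2–B4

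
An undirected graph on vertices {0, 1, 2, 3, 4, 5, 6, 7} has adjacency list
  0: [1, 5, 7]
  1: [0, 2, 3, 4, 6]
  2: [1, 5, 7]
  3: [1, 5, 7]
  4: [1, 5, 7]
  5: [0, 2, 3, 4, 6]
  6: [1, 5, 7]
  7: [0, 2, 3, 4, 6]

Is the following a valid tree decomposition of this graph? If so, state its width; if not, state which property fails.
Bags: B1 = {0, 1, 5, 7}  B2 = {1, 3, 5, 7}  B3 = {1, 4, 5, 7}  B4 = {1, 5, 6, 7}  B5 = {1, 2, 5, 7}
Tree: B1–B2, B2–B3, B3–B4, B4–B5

Yes; width 3.

Checking the three conditions: (i) the bags cover all of {0, 1, 2, 3, 4, 5, 6, 7}; (ii) for each edge, some bag contains both endpoints; (iii) the bags containing any fixed vertex form a subtree. All hold, so the decomposition is valid with width 4 − 1 = 3.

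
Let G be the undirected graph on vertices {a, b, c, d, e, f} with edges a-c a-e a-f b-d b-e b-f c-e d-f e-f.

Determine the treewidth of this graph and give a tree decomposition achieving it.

Treewidth 2.
Bags: B1 = {b, d, f}  B2 = {b, e, f}  B3 = {a, e, f}  B4 = {a, c, e}
Tree: B1–B2, B2–B3, B3–B4

The largest bag has 3 vertices, giving width 2; this decomposition certifies tw(G) ≤ 2. For the lower bound, the 3 vertices {a, c, e} are pairwise adjacent, and any tree decomposition puts a clique entirely inside one bag — forcing width ≥ 2. Combining the bounds, tw(G) = 2.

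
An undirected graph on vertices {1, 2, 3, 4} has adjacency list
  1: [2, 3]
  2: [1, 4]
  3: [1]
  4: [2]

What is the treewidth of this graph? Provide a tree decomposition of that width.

Each bag holds 2 vertices, so the decomposition has width 1, which upper-bounds the treewidth. Any graph with an edge has treewidth ≥ 1, and G has the edge 3–1. Combining the bounds, tw(G) = 1.

Treewidth 1.
One optimal decomposition is:
Bags: B1 = {1, 3}  B2 = {1, 2}  B3 = {2, 4}
Tree: B1–B2, B2–B3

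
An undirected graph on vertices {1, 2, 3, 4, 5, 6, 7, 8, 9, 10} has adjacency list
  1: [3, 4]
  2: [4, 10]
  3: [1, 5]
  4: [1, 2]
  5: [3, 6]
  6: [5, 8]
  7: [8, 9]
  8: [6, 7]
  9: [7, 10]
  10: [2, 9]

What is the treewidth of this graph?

A width-2 tree decomposition is:
Bags: B1 = {1, 3, 4}  B2 = {2, 3, 4}  B3 = {2, 3, 10}  B4 = {3, 9, 10}  B5 = {3, 7, 9}  B6 = {3, 7, 8}  B7 = {3, 6, 8}  B8 = {3, 5, 6}
Tree: B1–B2, B2–B3, B3–B4, B4–B5, B5–B6, B6–B7, B7–B8
Each bag holds 3 vertices, so the decomposition has width 2, which upper-bounds the treewidth. For the lower bound, G contains the cycle 3–1–4–2–10–9–7–8–6–5–3, so G is not a forest; only forests have treewidth ≤ 1, hence tw(G) ≥ 2. Hence tw(G) = 2 exactly.

2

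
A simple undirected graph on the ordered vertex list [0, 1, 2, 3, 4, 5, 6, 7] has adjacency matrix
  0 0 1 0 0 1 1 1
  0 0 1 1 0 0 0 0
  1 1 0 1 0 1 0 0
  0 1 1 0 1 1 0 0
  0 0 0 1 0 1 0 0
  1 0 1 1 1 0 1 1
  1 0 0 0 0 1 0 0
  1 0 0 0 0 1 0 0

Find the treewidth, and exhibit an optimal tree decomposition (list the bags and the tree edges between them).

Each bag holds 3 vertices, so the decomposition has width 2, which upper-bounds the treewidth. For the lower bound, the 3 vertices {1, 2, 3} are pairwise adjacent, and any tree decomposition puts a clique entirely inside one bag — forcing width ≥ 2. Therefore the treewidth is 2.

Treewidth 2.
One such decomposition:
Bags: B1 = {2, 3, 5}  B2 = {1, 2, 3}  B3 = {3, 4, 5}  B4 = {0, 2, 5}  B5 = {0, 5, 7}  B6 = {0, 5, 6}
Tree: B1–B2, B1–B3, B1–B4, B4–B5, B5–B6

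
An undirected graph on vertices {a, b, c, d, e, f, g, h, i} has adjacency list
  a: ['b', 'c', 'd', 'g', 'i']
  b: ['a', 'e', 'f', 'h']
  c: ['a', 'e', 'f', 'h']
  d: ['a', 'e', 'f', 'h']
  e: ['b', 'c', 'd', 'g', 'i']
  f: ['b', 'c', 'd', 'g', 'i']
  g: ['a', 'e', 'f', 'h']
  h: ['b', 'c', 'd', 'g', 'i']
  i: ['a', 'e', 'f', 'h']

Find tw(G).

A width-4 tree decomposition is:
Bags: B1 = {a, c, e, f, h}  B2 = {a, d, e, f, h}  B3 = {a, e, f, g, h}  B4 = {a, b, e, f, h}  B5 = {a, e, f, h, i}
Tree: B1–B2, B2–B3, B3–B4, B4–B5
The largest bag has 5 vertices, giving width 4; this decomposition certifies tw(G) ≤ 4. For the lower bound: the 5 vertex sets {c,h}, {d,e}, {a,g}, {f}, {b} are disjoint, each induces a connected subgraph, and every pair is joined by at least one edge of G. Contracting each set to a single vertex therefore yields K_{5} as a minor, and since treewidth is minor-monotone, tw(G) ≥ tw(K_{5}) = 4. Hence tw(G) = 4 exactly.

4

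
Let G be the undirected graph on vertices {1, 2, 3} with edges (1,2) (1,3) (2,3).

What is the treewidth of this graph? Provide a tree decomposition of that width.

Treewidth 2.
One such decomposition:
Bags: B1 = {1, 2, 3}
Tree: (single bag)

With just one bag of size 3, the width is 3 − 1 = 2, so tw(G) ≤ 2. For the lower bound, the 3 vertices {1, 2, 3} are pairwise adjacent, and any tree decomposition puts a clique entirely inside one bag — forcing width ≥ 2. The upper and lower bounds meet at 2, so that is the treewidth.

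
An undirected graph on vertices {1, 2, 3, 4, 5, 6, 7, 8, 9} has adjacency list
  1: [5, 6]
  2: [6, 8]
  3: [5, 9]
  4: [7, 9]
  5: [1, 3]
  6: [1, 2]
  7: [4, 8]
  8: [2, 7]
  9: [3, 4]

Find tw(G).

2

A width-2 tree decomposition is:
Bags: B1 = {2, 7, 8}  B2 = {2, 6, 7}  B3 = {1, 6, 7}  B4 = {1, 5, 7}  B5 = {3, 5, 7}  B6 = {3, 7, 9}  B7 = {4, 7, 9}
Tree: B1–B2, B2–B3, B3–B4, B4–B5, B5–B6, B6–B7
Each bag holds 3 vertices, so the decomposition has width 2, which upper-bounds the treewidth. For the lower bound, G contains the cycle 7–8–2–6–1–5–3–9–4–7, so G is not a forest; only forests have treewidth ≤ 1, hence tw(G) ≥ 2. The upper and lower bounds meet at 2, so that is the treewidth.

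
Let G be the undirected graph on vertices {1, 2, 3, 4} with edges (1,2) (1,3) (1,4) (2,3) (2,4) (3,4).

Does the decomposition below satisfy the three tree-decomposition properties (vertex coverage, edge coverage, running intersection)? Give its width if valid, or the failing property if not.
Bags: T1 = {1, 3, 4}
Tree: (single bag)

A tree decomposition must satisfy three properties: every vertex lies in some bag; for every edge, both endpoints lie together in some bag; and for every vertex, the bags containing it form a connected subtree. Here vertex 2 appears in no bag, so the decomposition is invalid.

No — vertex 2 appears in no bag.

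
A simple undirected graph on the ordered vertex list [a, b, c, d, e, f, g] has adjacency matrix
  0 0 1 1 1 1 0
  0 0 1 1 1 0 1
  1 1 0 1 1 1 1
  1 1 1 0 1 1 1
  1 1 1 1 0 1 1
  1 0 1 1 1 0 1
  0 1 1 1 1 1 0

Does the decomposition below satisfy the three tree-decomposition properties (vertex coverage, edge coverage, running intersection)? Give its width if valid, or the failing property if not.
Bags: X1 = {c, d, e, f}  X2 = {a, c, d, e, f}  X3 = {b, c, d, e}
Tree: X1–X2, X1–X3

A tree decomposition must satisfy three properties: every vertex lies in some bag; for every edge, both endpoints lie together in some bag; and for every vertex, the bags containing it form a connected subtree. Here vertex g appears in no bag, so the decomposition is invalid.

No — vertex g appears in no bag.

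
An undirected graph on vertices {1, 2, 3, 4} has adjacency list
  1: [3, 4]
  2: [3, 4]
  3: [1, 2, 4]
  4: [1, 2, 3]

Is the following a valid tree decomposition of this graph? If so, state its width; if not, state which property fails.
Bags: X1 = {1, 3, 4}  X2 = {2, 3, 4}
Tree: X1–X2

Yes; width 2.

Every vertex of G appears in some bag (union = {1, 2, 3, 4}); every edge is covered by a bag; and for each vertex v the set of bags containing v is connected in the bag tree. The decomposition is therefore valid. The largest bag has 3 vertices, so the width is 2.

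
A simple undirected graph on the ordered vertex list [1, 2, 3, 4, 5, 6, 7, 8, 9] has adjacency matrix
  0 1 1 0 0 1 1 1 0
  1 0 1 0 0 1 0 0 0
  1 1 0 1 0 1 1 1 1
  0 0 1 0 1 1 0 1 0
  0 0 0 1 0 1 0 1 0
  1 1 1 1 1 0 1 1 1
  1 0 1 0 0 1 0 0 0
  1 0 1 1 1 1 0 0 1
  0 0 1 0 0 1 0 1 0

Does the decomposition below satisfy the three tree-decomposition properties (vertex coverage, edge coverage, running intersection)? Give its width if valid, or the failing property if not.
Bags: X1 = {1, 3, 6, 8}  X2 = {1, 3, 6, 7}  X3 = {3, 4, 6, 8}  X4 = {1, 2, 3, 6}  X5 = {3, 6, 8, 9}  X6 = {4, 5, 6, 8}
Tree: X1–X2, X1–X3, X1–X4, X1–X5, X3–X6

Every vertex of G appears in some bag (union = {1, 2, 3, 4, 5, 6, 7, 8, 9}); every edge is covered by a bag; and for each vertex v the set of bags containing v is connected in the bag tree. The decomposition is therefore valid. The largest bag has 4 vertices, so the width is 3.

Yes; width 3.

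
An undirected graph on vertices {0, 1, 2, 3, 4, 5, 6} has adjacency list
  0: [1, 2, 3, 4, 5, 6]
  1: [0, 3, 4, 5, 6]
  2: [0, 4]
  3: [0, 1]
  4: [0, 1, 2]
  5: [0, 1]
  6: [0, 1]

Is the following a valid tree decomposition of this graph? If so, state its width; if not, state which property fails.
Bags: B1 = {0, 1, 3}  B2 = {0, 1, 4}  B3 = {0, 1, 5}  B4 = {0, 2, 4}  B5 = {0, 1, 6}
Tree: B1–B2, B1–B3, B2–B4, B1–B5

Vertex coverage: the bags together contain {0, 1, 2, 3, 4, 5, 6}, the full vertex set. Edge coverage: each edge of G has both endpoints in at least one bag. Running intersection: for every vertex, the bags containing it form a connected subtree. All three properties hold, so this is a valid tree decomposition of width max|bag| − 1 = 2, and hence tw(G) ≤ 2.

Yes; width 2.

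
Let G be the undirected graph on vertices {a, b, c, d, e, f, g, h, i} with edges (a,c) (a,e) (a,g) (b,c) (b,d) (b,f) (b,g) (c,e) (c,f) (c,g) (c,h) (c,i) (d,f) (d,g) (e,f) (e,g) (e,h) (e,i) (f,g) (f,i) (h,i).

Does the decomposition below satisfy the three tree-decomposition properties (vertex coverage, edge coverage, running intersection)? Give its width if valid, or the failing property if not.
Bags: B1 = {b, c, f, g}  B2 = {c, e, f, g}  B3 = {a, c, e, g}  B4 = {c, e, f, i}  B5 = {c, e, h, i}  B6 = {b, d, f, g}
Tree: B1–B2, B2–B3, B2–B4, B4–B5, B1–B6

Checking the three conditions: (i) the bags cover all of {a, b, c, d, e, f, g, h, i}; (ii) for each edge, some bag contains both endpoints; (iii) the bags containing any fixed vertex form a subtree. All hold, so the decomposition is valid with width 4 − 1 = 3.

Yes; width 3.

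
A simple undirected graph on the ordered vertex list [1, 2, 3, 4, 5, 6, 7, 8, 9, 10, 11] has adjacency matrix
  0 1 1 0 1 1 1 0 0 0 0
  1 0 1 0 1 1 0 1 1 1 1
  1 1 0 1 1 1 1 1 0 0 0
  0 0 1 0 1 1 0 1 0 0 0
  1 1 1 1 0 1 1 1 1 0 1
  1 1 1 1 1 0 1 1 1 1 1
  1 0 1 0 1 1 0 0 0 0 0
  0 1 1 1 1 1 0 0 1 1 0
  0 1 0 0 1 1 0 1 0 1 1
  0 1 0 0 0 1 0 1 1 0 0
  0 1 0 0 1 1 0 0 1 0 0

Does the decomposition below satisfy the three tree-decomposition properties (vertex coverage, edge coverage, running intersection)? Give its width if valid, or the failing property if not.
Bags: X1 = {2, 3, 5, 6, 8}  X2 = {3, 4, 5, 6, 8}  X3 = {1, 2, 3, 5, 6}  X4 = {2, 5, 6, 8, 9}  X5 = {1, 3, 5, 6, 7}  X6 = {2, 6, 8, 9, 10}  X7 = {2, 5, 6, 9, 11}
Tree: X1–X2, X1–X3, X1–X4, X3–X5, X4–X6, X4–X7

Every vertex of G appears in some bag (union = {1, 2, 3, 4, 5, 6, 7, 8, 9, 10, 11}); every edge is covered by a bag; and for each vertex v the set of bags containing v is connected in the bag tree. The decomposition is therefore valid. The largest bag has 5 vertices, so the width is 4.

Yes; width 4.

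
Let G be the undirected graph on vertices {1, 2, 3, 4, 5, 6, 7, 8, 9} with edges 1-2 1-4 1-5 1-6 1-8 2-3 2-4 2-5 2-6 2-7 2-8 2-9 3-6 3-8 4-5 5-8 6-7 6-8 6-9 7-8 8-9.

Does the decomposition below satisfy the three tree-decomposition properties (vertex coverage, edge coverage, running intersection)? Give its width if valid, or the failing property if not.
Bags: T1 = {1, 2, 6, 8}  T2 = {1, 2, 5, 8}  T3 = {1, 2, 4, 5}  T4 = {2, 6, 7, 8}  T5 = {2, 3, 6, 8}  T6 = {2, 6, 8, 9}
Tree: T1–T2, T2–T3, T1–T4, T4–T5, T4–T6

Yes; width 3.

Vertex coverage: the bags together contain {1, 2, 3, 4, 5, 6, 7, 8, 9}, the full vertex set. Edge coverage: each edge of G has both endpoints in at least one bag. Running intersection: for every vertex, the bags containing it form a connected subtree. All three properties hold, so this is a valid tree decomposition of width max|bag| − 1 = 3, and hence tw(G) ≤ 3.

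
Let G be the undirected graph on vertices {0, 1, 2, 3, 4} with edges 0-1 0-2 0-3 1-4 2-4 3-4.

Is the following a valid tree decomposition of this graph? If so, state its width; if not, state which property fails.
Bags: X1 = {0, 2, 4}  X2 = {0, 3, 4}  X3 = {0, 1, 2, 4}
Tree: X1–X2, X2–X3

A tree decomposition must satisfy three properties: every vertex lies in some bag; for every edge, both endpoints lie together in some bag; and for every vertex, the bags containing it form a connected subtree. Here bags containing vertex 2 are not connected in the tree, so the decomposition is invalid.

No — bags containing vertex 2 are not connected in the tree.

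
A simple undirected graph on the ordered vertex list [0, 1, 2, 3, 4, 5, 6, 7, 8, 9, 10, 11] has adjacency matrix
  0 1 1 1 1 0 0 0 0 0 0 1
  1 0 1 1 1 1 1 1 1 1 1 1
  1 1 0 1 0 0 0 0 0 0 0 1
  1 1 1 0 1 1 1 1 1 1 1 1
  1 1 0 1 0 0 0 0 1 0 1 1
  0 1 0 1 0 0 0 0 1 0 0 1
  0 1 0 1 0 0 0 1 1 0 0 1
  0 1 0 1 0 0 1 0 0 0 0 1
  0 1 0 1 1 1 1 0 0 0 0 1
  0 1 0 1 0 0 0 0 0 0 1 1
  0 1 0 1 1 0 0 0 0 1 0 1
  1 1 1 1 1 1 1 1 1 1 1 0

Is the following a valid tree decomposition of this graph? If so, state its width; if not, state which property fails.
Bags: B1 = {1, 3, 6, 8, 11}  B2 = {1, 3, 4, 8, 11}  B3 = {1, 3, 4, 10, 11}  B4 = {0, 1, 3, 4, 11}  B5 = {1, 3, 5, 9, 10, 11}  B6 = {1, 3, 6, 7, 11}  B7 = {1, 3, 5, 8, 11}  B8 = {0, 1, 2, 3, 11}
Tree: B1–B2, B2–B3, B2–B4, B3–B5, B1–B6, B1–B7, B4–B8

A tree decomposition must satisfy three properties: every vertex lies in some bag; for every edge, both endpoints lie together in some bag; and for every vertex, the bags containing it form a connected subtree. Here bags containing vertex 5 are not connected in the tree, so the decomposition is invalid.

No — bags containing vertex 5 are not connected in the tree.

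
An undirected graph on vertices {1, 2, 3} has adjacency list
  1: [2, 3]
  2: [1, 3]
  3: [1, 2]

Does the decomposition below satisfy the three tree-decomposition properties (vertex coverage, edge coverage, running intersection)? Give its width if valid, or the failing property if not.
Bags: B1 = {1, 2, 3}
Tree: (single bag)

Yes; width 2.

Every vertex of G appears in some bag (union = {1, 2, 3}); every edge is covered by a bag; and for each vertex v the set of bags containing v is connected in the bag tree. The decomposition is therefore valid. The largest bag has 3 vertices, so the width is 2.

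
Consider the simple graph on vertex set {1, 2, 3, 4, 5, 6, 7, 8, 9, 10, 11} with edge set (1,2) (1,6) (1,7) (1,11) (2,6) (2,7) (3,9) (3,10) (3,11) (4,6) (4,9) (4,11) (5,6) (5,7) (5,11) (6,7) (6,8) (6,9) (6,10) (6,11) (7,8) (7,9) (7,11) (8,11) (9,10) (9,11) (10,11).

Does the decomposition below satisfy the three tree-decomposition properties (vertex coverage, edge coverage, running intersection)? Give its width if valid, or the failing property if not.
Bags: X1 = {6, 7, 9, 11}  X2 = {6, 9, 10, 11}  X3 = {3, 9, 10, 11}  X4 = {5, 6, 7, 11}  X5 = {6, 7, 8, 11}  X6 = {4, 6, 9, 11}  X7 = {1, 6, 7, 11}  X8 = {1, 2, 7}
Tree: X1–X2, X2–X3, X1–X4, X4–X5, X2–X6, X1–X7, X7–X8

A tree decomposition must satisfy three properties: every vertex lies in some bag; for every edge, both endpoints lie together in some bag; and for every vertex, the bags containing it form a connected subtree. Here edge (6,2) lies in no bag, so the decomposition is invalid.

No — edge (6,2) lies in no bag.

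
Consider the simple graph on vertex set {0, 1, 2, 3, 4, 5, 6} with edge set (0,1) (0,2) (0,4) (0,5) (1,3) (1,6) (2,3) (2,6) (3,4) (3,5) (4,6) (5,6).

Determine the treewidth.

A width-3 tree decomposition is:
Bags: B1 = {0, 2, 3, 6}  B2 = {0, 1, 3, 6}  B3 = {0, 3, 4, 6}  B4 = {0, 3, 5, 6}
Tree: B1–B2, B2–B3, B3–B4
Every bag has size at most 4, so the width is 4 − 1 = 3 and tw(G) ≤ 3. For the lower bound: the 4 vertex sets {0,2}, {1,6}, {3}, {4} are disjoint, each induces a connected subgraph, and every pair is joined by at least one edge of G. Contracting each set to a single vertex therefore yields K_{4} as a minor, and since treewidth is minor-monotone, tw(G) ≥ tw(K_{4}) = 3. The upper and lower bounds meet at 3, so that is the treewidth.

3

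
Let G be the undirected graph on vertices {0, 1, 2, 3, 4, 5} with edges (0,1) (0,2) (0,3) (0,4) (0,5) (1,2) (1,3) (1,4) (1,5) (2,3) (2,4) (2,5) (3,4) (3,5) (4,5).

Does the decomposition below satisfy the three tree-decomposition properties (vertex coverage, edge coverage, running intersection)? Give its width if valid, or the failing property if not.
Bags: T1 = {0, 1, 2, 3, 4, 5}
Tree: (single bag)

Yes; width 5.

Every vertex of G appears in some bag (union = {0, 1, 2, 3, 4, 5}); every edge is covered by a bag; and for each vertex v the set of bags containing v is connected in the bag tree. The decomposition is therefore valid. The largest bag has 6 vertices, so the width is 5.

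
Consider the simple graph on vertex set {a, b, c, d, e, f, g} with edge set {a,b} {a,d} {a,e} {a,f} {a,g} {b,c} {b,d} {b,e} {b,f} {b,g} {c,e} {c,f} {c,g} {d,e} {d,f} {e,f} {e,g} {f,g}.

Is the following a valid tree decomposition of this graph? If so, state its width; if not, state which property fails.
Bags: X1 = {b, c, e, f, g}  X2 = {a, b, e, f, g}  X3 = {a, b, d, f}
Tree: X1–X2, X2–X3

No — edge (e,d) lies in no bag.

A tree decomposition must satisfy three properties: every vertex lies in some bag; for every edge, both endpoints lie together in some bag; and for every vertex, the bags containing it form a connected subtree. Here edge (e,d) lies in no bag, so the decomposition is invalid.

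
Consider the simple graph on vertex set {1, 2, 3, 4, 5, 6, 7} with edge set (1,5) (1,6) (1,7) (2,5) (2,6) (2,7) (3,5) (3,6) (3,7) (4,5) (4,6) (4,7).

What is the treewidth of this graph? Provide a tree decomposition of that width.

Treewidth 3.
Bags: B1 = {4, 5, 6, 7}  B2 = {1, 5, 6, 7}  B3 = {3, 5, 6, 7}  B4 = {2, 5, 6, 7}
Tree: B1–B2, B2–B3, B3–B4

Every bag has size at most 4, so the width is 4 − 1 = 3 and tw(G) ≤ 3. For the lower bound: the 4 vertex sets {4,5}, {1,7}, {6}, {3} are disjoint, each induces a connected subgraph, and every pair is joined by at least one edge of G. Contracting each set to a single vertex therefore yields K_{4} as a minor, and since treewidth is minor-monotone, tw(G) ≥ tw(K_{4}) = 3. Hence tw(G) = 3 exactly.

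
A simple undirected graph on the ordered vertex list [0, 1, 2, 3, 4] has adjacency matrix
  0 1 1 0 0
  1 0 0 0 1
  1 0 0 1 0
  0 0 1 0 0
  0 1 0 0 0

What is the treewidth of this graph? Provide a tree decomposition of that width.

Each bag holds 2 vertices, so the decomposition has width 1, which upper-bounds the treewidth. Since G has at least one edge (e.g. 3–2), it is not an edgeless graph, so tw(G) ≥ 1. Therefore the treewidth is 1.

Treewidth 1.
One such decomposition:
Bags: B1 = {2, 3}  B2 = {0, 2}  B3 = {0, 1}  B4 = {1, 4}
Tree: B1–B2, B2–B3, B3–B4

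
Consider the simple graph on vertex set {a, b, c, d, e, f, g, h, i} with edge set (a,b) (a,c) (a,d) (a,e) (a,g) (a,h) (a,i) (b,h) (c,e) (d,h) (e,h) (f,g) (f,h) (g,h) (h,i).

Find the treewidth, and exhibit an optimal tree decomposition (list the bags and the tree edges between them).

The largest bag has 3 vertices, giving width 2; this decomposition certifies tw(G) ≤ 2. Conversely, {a, d, h} is a clique of size 3, and the vertices of any clique must share a bag in every tree decomposition; so some bag has ≥ 3 vertices and tw(G) ≥ 2. Hence tw(G) = 2 exactly.

Treewidth 2.
Bags: B1 = {a, b, h}  B2 = {a, d, h}  B3 = {a, h, i}  B4 = {a, e, h}  B5 = {a, c, e}  B6 = {a, g, h}  B7 = {f, g, h}
Tree: B1–B2, B2–B3, B1–B4, B4–B5, B2–B6, B6–B7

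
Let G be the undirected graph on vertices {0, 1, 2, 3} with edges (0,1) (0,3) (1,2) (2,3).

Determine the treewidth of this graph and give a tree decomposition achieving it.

Treewidth 2.
One optimal decomposition is:
Bags: B1 = {0, 1, 3}  B2 = {1, 2, 3}
Tree: B1–B2

The largest bag has 3 vertices, giving width 2; this decomposition certifies tw(G) ≤ 2. The edges 3–0–1–2–3 form a cycle, so G is not a tree and its treewidth is at least 2. Combining the bounds, tw(G) = 2.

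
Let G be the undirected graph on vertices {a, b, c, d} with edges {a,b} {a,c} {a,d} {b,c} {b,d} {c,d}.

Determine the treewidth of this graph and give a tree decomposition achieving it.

A single bag containing all 4 vertices is trivially a valid decomposition of width 3. On the other hand G contains the 4-clique {a, b, c, d}. A clique must lie in a single bag of any decomposition, so no decomposition can have width below 3. Therefore the treewidth is 3.

Treewidth 3.
One such decomposition:
Bags: B1 = {a, b, c, d}
Tree: (single bag)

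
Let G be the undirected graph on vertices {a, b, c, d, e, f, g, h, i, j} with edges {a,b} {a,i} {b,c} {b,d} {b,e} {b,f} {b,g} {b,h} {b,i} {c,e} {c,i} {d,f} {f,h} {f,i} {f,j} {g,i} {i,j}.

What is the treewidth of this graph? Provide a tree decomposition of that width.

Treewidth 2.
One optimal decomposition is:
Bags: B1 = {b, f, i}  B2 = {f, i, j}  B3 = {b, d, f}  B4 = {b, f, h}  B5 = {b, c, i}  B6 = {b, c, e}  B7 = {a, b, i}  B8 = {b, g, i}
Tree: B1–B2, B1–B3, B1–B4, B1–B5, B5–B6, B5–B7, B5–B8

The largest bag has 3 vertices, giving width 2; this decomposition certifies tw(G) ≤ 2. Conversely, {f, i, j} is a clique of size 3, and the vertices of any clique must share a bag in every tree decomposition; so some bag has ≥ 3 vertices and tw(G) ≥ 2. The upper and lower bounds meet at 2, so that is the treewidth.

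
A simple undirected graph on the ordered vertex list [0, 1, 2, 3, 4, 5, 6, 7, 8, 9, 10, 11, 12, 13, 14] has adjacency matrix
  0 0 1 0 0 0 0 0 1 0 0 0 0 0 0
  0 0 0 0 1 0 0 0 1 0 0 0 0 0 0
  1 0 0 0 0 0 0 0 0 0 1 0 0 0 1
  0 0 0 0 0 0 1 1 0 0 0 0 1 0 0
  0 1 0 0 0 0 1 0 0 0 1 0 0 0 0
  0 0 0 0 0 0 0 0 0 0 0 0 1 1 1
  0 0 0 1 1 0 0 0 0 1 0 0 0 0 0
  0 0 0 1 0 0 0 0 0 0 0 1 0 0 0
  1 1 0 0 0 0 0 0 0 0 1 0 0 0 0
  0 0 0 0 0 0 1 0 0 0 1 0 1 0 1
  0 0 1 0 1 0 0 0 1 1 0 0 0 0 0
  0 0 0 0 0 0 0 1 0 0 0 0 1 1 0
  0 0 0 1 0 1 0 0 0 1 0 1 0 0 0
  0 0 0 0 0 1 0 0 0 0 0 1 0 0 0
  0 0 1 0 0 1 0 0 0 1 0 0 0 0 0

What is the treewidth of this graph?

A width-3 tree decomposition is:
Bags: B1 = {0, 1, 4, 8}  B2 = {0, 4, 8, 10}  B3 = {0, 2, 4, 10}  B4 = {2, 4, 6, 10}  B5 = {2, 6, 9, 10}  B6 = {2, 6, 9, 14}  B7 = {3, 6, 9, 14}  B8 = {3, 9, 12, 14}  B9 = {3, 5, 12, 14}  B10 = {3, 5, 7, 12}  B11 = {5, 7, 11, 12}  B12 = {5, 7, 11, 13}
Tree: B1–B2, B2–B3, B3–B4, B4–B5, B5–B6, B6–B7, B7–B8, B8–B9, B9–B10, B10–B11, B11–B12
Each bag holds 4 vertices, so the decomposition has width 3, which upper-bounds the treewidth. For the lower bound: the 4 vertex sets {0,1,8}, {4}, {10}, {2,6,9,14} are disjoint, each induces a connected subgraph, and every pair is joined by at least one edge of G. Contracting each set to a single vertex therefore yields K_{4} as a minor, and since treewidth is minor-monotone, tw(G) ≥ tw(K_{4}) = 3. Therefore the treewidth is 3.

3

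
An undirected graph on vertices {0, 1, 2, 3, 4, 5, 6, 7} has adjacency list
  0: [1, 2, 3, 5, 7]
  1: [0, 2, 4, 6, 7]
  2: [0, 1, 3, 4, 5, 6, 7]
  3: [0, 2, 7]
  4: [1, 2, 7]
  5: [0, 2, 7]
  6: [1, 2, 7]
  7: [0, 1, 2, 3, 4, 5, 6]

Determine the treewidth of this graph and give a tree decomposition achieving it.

The largest bag has 4 vertices, giving width 3; this decomposition certifies tw(G) ≤ 3. Conversely, {0, 1, 2, 7} is a clique of size 4, and the vertices of any clique must share a bag in every tree decomposition; so some bag has ≥ 4 vertices and tw(G) ≥ 3. Combining the bounds, tw(G) = 3.

Treewidth 3.
Bags: B1 = {0, 2, 3, 7}  B2 = {0, 1, 2, 7}  B3 = {1, 2, 6, 7}  B4 = {0, 2, 5, 7}  B5 = {1, 2, 4, 7}
Tree: B1–B2, B2–B3, B2–B4, B2–B5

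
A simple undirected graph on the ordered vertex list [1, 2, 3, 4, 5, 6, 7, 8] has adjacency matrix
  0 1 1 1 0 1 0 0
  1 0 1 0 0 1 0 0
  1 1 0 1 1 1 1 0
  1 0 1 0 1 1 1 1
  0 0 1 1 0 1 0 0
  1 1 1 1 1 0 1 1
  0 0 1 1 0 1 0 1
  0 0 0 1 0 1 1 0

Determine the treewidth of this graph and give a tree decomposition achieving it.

Treewidth 3.
One such decomposition:
Bags: B1 = {3, 4, 6, 7}  B2 = {1, 3, 4, 6}  B3 = {1, 2, 3, 6}  B4 = {3, 4, 5, 6}  B5 = {4, 6, 7, 8}
Tree: B1–B2, B2–B3, B2–B4, B1–B5

Every bag has size at most 4, so the width is 4 − 1 = 3 and tw(G) ≤ 3. On the other hand G contains the 4-clique {4, 6, 7, 8}. A clique must lie in a single bag of any decomposition, so no decomposition can have width below 3. Combining the bounds, tw(G) = 3.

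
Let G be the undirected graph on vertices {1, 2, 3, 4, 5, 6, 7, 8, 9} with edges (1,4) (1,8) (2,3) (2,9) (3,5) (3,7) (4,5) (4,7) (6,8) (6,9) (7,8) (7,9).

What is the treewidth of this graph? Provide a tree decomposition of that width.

Every bag has size at most 4, so the width is 4 − 1 = 3 and tw(G) ≤ 3. For the lower bound: the 4 vertex sets {2,3,5}, {4}, {7}, {1,6,8,9} are disjoint, each induces a connected subgraph, and every pair is joined by at least one edge of G. Contracting each set to a single vertex therefore yields K_{4} as a minor, and since treewidth is minor-monotone, tw(G) ≥ tw(K_{4}) = 3. Combining the bounds, tw(G) = 3.

Treewidth 3.
One optimal decomposition is:
Bags: B1 = {2, 3, 4, 5}  B2 = {2, 3, 4, 7}  B3 = {2, 4, 7, 9}  B4 = {1, 4, 7, 9}  B5 = {1, 7, 8, 9}  B6 = {1, 6, 8, 9}
Tree: B1–B2, B2–B3, B3–B4, B4–B5, B5–B6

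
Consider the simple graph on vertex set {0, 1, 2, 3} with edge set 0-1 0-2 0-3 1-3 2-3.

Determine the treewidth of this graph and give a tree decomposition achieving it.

Every bag has size at most 3, so the width is 3 − 1 = 2 and tw(G) ≤ 2. Conversely, {0, 1, 3} is a clique of size 3, and the vertices of any clique must share a bag in every tree decomposition; so some bag has ≥ 3 vertices and tw(G) ≥ 2. The upper and lower bounds meet at 2, so that is the treewidth.

Treewidth 2.
One optimal decomposition is:
Bags: B1 = {0, 2, 3}  B2 = {0, 1, 3}
Tree: B1–B2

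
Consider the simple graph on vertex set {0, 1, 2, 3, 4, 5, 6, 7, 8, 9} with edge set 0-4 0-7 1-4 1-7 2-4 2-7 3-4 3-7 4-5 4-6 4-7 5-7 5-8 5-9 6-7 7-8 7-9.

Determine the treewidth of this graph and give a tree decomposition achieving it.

The largest bag has 3 vertices, giving width 2; this decomposition certifies tw(G) ≤ 2. On the other hand G contains the 3-clique {5, 7, 8}. A clique must lie in a single bag of any decomposition, so no decomposition can have width below 2. Hence tw(G) = 2 exactly.

Treewidth 2.
Bags: B1 = {2, 4, 7}  B2 = {0, 4, 7}  B3 = {4, 5, 7}  B4 = {4, 6, 7}  B5 = {3, 4, 7}  B6 = {1, 4, 7}  B7 = {5, 7, 9}  B8 = {5, 7, 8}
Tree: B1–B2, B1–B3, B1–B4, B3–B5, B5–B6, B3–B7, B3–B8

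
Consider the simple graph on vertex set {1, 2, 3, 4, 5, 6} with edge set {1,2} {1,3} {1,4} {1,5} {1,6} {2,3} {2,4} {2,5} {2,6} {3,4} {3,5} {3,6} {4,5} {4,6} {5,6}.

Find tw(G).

5

A width-5 tree decomposition is:
Bags: B1 = {1, 2, 3, 4, 5, 6}
Tree: (single bag)
A single bag containing all 6 vertices is trivially a valid decomposition of width 5. On the other hand G contains the 6-clique {1, 2, 3, 4, 5, 6}. A clique must lie in a single bag of any decomposition, so no decomposition can have width below 5. Therefore the treewidth is 5.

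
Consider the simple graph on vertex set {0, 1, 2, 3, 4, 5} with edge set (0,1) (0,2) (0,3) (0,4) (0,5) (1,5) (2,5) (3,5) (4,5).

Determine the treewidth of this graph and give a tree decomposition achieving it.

Each bag holds 3 vertices, so the decomposition has width 2, which upper-bounds the treewidth. Conversely, {0, 1, 5} is a clique of size 3, and the vertices of any clique must share a bag in every tree decomposition; so some bag has ≥ 3 vertices and tw(G) ≥ 2. The upper and lower bounds meet at 2, so that is the treewidth.

Treewidth 2.
Bags: B1 = {0, 2, 5}  B2 = {0, 1, 5}  B3 = {0, 4, 5}  B4 = {0, 3, 5}
Tree: B1–B2, B2–B3, B2–B4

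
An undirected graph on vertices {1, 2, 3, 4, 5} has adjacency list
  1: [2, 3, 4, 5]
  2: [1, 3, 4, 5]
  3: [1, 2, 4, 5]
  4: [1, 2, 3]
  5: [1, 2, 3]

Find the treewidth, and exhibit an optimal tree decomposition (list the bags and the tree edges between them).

Each bag holds 4 vertices, so the decomposition has width 3, which upper-bounds the treewidth. For the lower bound, the 4 vertices {1, 2, 3, 4} are pairwise adjacent, and any tree decomposition puts a clique entirely inside one bag — forcing width ≥ 3. Therefore the treewidth is 3.

Treewidth 3.
One optimal decomposition is:
Bags: B1 = {1, 2, 3, 4}  B2 = {1, 2, 3, 5}
Tree: B1–B2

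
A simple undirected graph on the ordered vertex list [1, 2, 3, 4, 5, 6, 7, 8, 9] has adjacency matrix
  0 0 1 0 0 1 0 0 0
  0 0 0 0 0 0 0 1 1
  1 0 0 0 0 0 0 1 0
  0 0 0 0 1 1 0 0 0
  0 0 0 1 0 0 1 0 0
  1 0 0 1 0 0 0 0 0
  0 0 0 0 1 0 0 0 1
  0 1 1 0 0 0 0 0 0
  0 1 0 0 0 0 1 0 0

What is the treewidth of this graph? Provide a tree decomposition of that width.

Every bag has size at most 3, so the width is 3 − 1 = 2 and tw(G) ≤ 2. For the lower bound, G contains the cycle 5–7–9–2–8–3–1–6–4–5, so G is not a forest; only forests have treewidth ≤ 1, hence tw(G) ≥ 2. Hence tw(G) = 2 exactly.

Treewidth 2.
One such decomposition:
Bags: B1 = {5, 7, 9}  B2 = {2, 5, 9}  B3 = {2, 5, 8}  B4 = {3, 5, 8}  B5 = {1, 3, 5}  B6 = {1, 5, 6}  B7 = {4, 5, 6}
Tree: B1–B2, B2–B3, B3–B4, B4–B5, B5–B6, B6–B7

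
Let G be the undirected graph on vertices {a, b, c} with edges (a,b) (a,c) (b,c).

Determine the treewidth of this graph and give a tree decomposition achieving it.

Treewidth 2.
Bags: B1 = {a, b, c}
Tree: (single bag)

With just one bag of size 3, the width is 3 − 1 = 2, so tw(G) ≤ 2. On the other hand G contains the 3-clique {a, b, c}. A clique must lie in a single bag of any decomposition, so no decomposition can have width below 2. The upper and lower bounds meet at 2, so that is the treewidth.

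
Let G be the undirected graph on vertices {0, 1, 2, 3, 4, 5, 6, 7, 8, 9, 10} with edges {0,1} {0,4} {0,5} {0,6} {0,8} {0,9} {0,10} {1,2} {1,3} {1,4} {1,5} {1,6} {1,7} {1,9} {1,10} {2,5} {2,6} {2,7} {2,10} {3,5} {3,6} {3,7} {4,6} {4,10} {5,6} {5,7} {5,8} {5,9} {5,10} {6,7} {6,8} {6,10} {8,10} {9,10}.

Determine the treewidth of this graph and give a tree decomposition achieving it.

The largest bag has 5 vertices, giving width 4; this decomposition certifies tw(G) ≤ 4. Conversely, {0, 5, 6, 8, 10} is a clique of size 5, and the vertices of any clique must share a bag in every tree decomposition; so some bag has ≥ 5 vertices and tw(G) ≥ 4. Therefore the treewidth is 4.

Treewidth 4.
One such decomposition:
Bags: B1 = {0, 1, 5, 6, 10}  B2 = {1, 2, 5, 6, 10}  B3 = {0, 5, 6, 8, 10}  B4 = {0, 1, 4, 6, 10}  B5 = {1, 2, 5, 6, 7}  B6 = {0, 1, 5, 9, 10}  B7 = {1, 3, 5, 6, 7}
Tree: B1–B2, B1–B3, B1–B4, B2–B5, B1–B6, B5–B7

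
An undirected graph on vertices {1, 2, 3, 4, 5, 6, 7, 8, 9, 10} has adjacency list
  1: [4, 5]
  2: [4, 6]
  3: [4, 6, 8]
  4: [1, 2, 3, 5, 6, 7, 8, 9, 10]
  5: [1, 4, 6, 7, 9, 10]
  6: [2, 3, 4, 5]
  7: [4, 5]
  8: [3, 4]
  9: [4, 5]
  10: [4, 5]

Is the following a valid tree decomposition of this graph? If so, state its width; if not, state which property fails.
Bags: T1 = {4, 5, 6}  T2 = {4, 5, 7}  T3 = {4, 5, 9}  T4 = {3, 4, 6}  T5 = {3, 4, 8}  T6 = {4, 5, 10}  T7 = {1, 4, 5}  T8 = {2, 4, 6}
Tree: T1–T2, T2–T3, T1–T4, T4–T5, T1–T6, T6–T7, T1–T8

Yes; width 2.

Every vertex of G appears in some bag (union = {1, 2, 3, 4, 5, 6, 7, 8, 9, 10}); every edge is covered by a bag; and for each vertex v the set of bags containing v is connected in the bag tree. The decomposition is therefore valid. The largest bag has 3 vertices, so the width is 2.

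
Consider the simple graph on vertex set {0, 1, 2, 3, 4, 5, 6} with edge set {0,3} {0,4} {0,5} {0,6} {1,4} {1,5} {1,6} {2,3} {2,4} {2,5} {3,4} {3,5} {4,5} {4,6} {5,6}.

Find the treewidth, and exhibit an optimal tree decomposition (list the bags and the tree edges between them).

Treewidth 3.
Bags: B1 = {0, 4, 5, 6}  B2 = {0, 3, 4, 5}  B3 = {2, 3, 4, 5}  B4 = {1, 4, 5, 6}
Tree: B1–B2, B2–B3, B1–B4

The largest bag has 4 vertices, giving width 3; this decomposition certifies tw(G) ≤ 3. Conversely, {0, 3, 4, 5} is a clique of size 4, and the vertices of any clique must share a bag in every tree decomposition; so some bag has ≥ 4 vertices and tw(G) ≥ 3. The upper and lower bounds meet at 3, so that is the treewidth.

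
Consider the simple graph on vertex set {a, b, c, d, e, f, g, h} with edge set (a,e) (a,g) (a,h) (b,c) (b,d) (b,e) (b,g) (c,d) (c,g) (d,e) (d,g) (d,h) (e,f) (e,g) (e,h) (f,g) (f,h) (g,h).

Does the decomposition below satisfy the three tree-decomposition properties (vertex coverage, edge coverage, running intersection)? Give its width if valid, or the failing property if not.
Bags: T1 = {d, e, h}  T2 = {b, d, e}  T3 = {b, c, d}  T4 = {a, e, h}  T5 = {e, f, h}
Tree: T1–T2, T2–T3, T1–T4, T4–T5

No — vertex g appears in no bag.

A tree decomposition must satisfy three properties: every vertex lies in some bag; for every edge, both endpoints lie together in some bag; and for every vertex, the bags containing it form a connected subtree. Here vertex g appears in no bag, so the decomposition is invalid.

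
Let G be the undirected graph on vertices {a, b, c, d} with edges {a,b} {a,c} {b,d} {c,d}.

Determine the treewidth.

2

A width-2 tree decomposition is:
Bags: B1 = {a, b, d}  B2 = {a, c, d}
Tree: B1–B2
Every bag has size at most 3, so the width is 3 − 1 = 2 and tw(G) ≤ 2. For the lower bound, G contains the cycle d–b–a–c–d, so G is not a forest; only forests have treewidth ≤ 1, hence tw(G) ≥ 2. Hence tw(G) = 2 exactly.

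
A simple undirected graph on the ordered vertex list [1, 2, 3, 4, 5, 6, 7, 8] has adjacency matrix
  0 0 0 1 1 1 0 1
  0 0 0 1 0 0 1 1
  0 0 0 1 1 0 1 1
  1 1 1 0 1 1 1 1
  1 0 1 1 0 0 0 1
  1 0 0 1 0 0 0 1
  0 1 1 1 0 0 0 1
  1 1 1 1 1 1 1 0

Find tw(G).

A width-3 tree decomposition is:
Bags: B1 = {3, 4, 5, 8}  B2 = {3, 4, 7, 8}  B3 = {2, 4, 7, 8}  B4 = {1, 4, 5, 8}  B5 = {1, 4, 6, 8}
Tree: B1–B2, B2–B3, B1–B4, B4–B5
Every bag has size at most 4, so the width is 4 − 1 = 3 and tw(G) ≤ 3. For the lower bound, the 4 vertices {1, 4, 5, 8} are pairwise adjacent, and any tree decomposition puts a clique entirely inside one bag — forcing width ≥ 3. Hence tw(G) = 3 exactly.

3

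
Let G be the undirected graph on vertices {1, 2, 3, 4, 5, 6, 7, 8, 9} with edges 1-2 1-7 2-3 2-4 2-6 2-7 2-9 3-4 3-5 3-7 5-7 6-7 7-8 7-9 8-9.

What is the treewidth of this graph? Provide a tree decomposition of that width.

Treewidth 2.
Bags: B1 = {1, 2, 7}  B2 = {2, 3, 7}  B3 = {2, 3, 4}  B4 = {2, 7, 9}  B5 = {2, 6, 7}  B6 = {7, 8, 9}  B7 = {3, 5, 7}
Tree: B1–B2, B2–B3, B1–B4, B2–B5, B4–B6, B2–B7

The largest bag has 3 vertices, giving width 2; this decomposition certifies tw(G) ≤ 2. Conversely, {2, 3, 4} is a clique of size 3, and the vertices of any clique must share a bag in every tree decomposition; so some bag has ≥ 3 vertices and tw(G) ≥ 2. Hence tw(G) = 2 exactly.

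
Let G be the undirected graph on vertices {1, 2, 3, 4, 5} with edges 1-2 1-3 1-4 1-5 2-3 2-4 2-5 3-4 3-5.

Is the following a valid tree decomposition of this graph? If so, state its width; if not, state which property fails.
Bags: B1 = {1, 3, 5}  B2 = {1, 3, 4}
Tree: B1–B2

A tree decomposition must satisfy three properties: every vertex lies in some bag; for every edge, both endpoints lie together in some bag; and for every vertex, the bags containing it form a connected subtree. Here vertex 2 appears in no bag, so the decomposition is invalid.

No — vertex 2 appears in no bag.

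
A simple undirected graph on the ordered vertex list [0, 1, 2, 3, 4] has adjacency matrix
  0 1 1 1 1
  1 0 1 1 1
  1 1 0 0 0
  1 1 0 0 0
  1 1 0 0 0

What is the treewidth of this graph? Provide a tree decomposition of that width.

Treewidth 2.
One optimal decomposition is:
Bags: B1 = {0, 1, 3}  B2 = {0, 1, 4}  B3 = {0, 1, 2}
Tree: B1–B2, B1–B3

Every bag has size at most 3, so the width is 3 − 1 = 2 and tw(G) ≤ 2. Conversely, {0, 1, 2} is a clique of size 3, and the vertices of any clique must share a bag in every tree decomposition; so some bag has ≥ 3 vertices and tw(G) ≥ 2. The upper and lower bounds meet at 2, so that is the treewidth.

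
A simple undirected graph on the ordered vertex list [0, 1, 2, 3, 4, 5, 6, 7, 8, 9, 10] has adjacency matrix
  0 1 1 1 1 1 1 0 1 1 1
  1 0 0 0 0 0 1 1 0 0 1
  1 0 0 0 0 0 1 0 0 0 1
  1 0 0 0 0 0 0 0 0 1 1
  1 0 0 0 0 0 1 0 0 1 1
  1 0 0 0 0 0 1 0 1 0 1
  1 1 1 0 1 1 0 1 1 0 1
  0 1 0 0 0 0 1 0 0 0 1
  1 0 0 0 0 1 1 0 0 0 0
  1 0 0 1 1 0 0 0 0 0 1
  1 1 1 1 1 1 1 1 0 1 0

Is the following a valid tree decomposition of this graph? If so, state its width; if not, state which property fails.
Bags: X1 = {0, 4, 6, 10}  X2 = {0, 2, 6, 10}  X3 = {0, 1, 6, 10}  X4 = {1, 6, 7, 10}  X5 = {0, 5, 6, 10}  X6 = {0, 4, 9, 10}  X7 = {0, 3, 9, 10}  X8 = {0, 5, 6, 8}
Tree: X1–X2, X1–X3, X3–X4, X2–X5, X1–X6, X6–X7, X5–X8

Checking the three conditions: (i) the bags cover all of {0, 1, 2, 3, 4, 5, 6, 7, 8, 9, 10}; (ii) for each edge, some bag contains both endpoints; (iii) the bags containing any fixed vertex form a subtree. All hold, so the decomposition is valid with width 4 − 1 = 3.

Yes; width 3.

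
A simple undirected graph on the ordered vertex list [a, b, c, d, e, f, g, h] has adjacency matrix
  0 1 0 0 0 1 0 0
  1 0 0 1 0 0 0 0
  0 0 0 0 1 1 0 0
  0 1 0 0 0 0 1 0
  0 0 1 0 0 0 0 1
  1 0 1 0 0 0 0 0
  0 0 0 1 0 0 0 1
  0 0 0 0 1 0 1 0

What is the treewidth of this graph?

A width-2 tree decomposition is:
Bags: B1 = {a, b, f}  B2 = {b, c, f}  B3 = {b, c, e}  B4 = {b, e, h}  B5 = {b, g, h}  B6 = {b, d, g}
Tree: B1–B2, B2–B3, B3–B4, B4–B5, B5–B6
Every bag has size at most 3, so the width is 3 − 1 = 2 and tw(G) ≤ 2. Since b–a–f–c–e–h–g–d–b is a cycle in G, G is not acyclic. Forests are exactly the graphs of treewidth ≤ 1, so tw(G) ≥ 2. Therefore the treewidth is 2.

2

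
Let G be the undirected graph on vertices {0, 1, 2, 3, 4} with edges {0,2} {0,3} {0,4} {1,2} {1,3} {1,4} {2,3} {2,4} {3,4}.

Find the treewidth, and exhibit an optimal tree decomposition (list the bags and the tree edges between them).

Each bag holds 4 vertices, so the decomposition has width 3, which upper-bounds the treewidth. On the other hand G contains the 4-clique {0, 2, 3, 4}. A clique must lie in a single bag of any decomposition, so no decomposition can have width below 3. Hence tw(G) = 3 exactly.

Treewidth 3.
One such decomposition:
Bags: B1 = {1, 2, 3, 4}  B2 = {0, 2, 3, 4}
Tree: B1–B2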